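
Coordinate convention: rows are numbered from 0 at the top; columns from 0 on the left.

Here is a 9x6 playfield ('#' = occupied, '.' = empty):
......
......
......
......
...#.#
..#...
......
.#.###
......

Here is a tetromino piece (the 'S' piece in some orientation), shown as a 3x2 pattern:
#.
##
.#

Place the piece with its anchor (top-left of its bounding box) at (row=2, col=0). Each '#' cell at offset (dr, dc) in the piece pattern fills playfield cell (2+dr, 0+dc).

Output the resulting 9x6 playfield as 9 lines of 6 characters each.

Answer: ......
......
#.....
##....
.#.#.#
..#...
......
.#.###
......

Derivation:
Fill (2+0,0+0) = (2,0)
Fill (2+1,0+0) = (3,0)
Fill (2+1,0+1) = (3,1)
Fill (2+2,0+1) = (4,1)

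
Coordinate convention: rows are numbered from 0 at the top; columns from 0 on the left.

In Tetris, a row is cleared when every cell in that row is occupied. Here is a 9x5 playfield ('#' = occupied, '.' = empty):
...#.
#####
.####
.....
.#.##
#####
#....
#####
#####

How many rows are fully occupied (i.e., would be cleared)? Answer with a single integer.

Answer: 4

Derivation:
Check each row:
  row 0: 4 empty cells -> not full
  row 1: 0 empty cells -> FULL (clear)
  row 2: 1 empty cell -> not full
  row 3: 5 empty cells -> not full
  row 4: 2 empty cells -> not full
  row 5: 0 empty cells -> FULL (clear)
  row 6: 4 empty cells -> not full
  row 7: 0 empty cells -> FULL (clear)
  row 8: 0 empty cells -> FULL (clear)
Total rows cleared: 4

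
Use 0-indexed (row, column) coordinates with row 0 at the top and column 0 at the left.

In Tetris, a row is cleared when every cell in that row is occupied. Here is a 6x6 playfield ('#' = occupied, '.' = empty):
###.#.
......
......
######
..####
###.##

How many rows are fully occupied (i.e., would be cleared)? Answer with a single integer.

Answer: 1

Derivation:
Check each row:
  row 0: 2 empty cells -> not full
  row 1: 6 empty cells -> not full
  row 2: 6 empty cells -> not full
  row 3: 0 empty cells -> FULL (clear)
  row 4: 2 empty cells -> not full
  row 5: 1 empty cell -> not full
Total rows cleared: 1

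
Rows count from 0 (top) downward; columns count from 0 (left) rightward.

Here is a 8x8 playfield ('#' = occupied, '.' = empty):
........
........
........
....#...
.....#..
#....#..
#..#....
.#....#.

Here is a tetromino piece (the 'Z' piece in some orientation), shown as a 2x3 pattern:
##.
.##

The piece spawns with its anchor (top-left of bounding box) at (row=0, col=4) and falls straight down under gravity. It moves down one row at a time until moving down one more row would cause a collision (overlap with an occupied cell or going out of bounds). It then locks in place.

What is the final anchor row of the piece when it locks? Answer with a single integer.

Spawn at (row=0, col=4). Try each row:
  row 0: fits
  row 1: fits
  row 2: fits
  row 3: blocked -> lock at row 2

Answer: 2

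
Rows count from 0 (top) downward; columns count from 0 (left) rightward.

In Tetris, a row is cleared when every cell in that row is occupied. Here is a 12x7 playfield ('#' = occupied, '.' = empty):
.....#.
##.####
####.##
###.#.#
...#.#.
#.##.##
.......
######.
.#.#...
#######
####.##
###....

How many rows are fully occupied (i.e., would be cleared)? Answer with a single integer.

Answer: 1

Derivation:
Check each row:
  row 0: 6 empty cells -> not full
  row 1: 1 empty cell -> not full
  row 2: 1 empty cell -> not full
  row 3: 2 empty cells -> not full
  row 4: 5 empty cells -> not full
  row 5: 2 empty cells -> not full
  row 6: 7 empty cells -> not full
  row 7: 1 empty cell -> not full
  row 8: 5 empty cells -> not full
  row 9: 0 empty cells -> FULL (clear)
  row 10: 1 empty cell -> not full
  row 11: 4 empty cells -> not full
Total rows cleared: 1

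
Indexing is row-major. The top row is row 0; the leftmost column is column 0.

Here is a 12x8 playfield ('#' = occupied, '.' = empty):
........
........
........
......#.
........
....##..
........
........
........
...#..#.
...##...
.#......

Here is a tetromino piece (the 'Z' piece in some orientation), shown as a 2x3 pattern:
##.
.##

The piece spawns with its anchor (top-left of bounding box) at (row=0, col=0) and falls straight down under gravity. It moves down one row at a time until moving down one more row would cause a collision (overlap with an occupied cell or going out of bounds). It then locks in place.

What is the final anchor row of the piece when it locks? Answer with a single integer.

Spawn at (row=0, col=0). Try each row:
  row 0: fits
  row 1: fits
  row 2: fits
  row 3: fits
  row 4: fits
  row 5: fits
  row 6: fits
  row 7: fits
  row 8: fits
  row 9: fits
  row 10: blocked -> lock at row 9

Answer: 9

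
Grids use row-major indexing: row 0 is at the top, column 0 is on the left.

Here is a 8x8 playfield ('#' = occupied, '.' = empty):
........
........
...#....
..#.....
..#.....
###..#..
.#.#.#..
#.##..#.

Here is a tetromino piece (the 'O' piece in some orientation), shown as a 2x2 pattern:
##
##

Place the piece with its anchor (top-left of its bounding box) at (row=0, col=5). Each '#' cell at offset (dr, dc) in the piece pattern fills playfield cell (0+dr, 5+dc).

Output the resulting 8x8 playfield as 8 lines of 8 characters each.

Answer: .....##.
.....##.
...#....
..#.....
..#.....
###..#..
.#.#.#..
#.##..#.

Derivation:
Fill (0+0,5+0) = (0,5)
Fill (0+0,5+1) = (0,6)
Fill (0+1,5+0) = (1,5)
Fill (0+1,5+1) = (1,6)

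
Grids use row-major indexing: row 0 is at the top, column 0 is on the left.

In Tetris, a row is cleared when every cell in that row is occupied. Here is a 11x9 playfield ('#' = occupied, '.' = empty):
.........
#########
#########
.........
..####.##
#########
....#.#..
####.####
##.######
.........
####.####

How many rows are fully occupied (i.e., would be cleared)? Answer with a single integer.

Check each row:
  row 0: 9 empty cells -> not full
  row 1: 0 empty cells -> FULL (clear)
  row 2: 0 empty cells -> FULL (clear)
  row 3: 9 empty cells -> not full
  row 4: 3 empty cells -> not full
  row 5: 0 empty cells -> FULL (clear)
  row 6: 7 empty cells -> not full
  row 7: 1 empty cell -> not full
  row 8: 1 empty cell -> not full
  row 9: 9 empty cells -> not full
  row 10: 1 empty cell -> not full
Total rows cleared: 3

Answer: 3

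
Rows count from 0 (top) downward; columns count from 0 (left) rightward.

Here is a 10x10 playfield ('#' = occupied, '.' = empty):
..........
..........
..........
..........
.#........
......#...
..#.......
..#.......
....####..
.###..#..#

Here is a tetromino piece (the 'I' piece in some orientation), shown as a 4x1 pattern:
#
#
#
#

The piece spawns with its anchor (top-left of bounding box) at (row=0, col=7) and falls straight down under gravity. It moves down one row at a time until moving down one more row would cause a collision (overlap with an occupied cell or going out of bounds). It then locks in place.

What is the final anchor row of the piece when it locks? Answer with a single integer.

Answer: 4

Derivation:
Spawn at (row=0, col=7). Try each row:
  row 0: fits
  row 1: fits
  row 2: fits
  row 3: fits
  row 4: fits
  row 5: blocked -> lock at row 4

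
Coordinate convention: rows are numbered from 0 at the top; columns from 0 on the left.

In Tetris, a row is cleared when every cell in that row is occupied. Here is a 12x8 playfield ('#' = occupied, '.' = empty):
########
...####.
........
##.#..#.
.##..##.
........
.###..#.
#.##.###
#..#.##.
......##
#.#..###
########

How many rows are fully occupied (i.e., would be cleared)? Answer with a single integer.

Check each row:
  row 0: 0 empty cells -> FULL (clear)
  row 1: 4 empty cells -> not full
  row 2: 8 empty cells -> not full
  row 3: 4 empty cells -> not full
  row 4: 4 empty cells -> not full
  row 5: 8 empty cells -> not full
  row 6: 4 empty cells -> not full
  row 7: 2 empty cells -> not full
  row 8: 4 empty cells -> not full
  row 9: 6 empty cells -> not full
  row 10: 3 empty cells -> not full
  row 11: 0 empty cells -> FULL (clear)
Total rows cleared: 2

Answer: 2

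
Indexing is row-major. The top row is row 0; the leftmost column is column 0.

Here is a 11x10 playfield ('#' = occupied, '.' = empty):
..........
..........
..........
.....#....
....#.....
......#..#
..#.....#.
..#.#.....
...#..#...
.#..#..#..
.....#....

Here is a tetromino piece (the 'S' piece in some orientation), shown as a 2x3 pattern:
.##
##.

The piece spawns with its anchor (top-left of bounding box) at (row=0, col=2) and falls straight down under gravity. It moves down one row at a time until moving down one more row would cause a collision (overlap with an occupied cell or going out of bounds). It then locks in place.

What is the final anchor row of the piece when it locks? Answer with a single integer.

Answer: 3

Derivation:
Spawn at (row=0, col=2). Try each row:
  row 0: fits
  row 1: fits
  row 2: fits
  row 3: fits
  row 4: blocked -> lock at row 3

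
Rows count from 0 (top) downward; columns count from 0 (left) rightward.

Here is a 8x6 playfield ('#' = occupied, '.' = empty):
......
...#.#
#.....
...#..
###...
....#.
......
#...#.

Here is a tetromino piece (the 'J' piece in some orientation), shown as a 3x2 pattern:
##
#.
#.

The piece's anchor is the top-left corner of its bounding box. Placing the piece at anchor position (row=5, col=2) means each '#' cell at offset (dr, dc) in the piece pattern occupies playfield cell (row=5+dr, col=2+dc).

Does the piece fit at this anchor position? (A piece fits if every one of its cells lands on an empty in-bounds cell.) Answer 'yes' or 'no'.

Check each piece cell at anchor (5, 2):
  offset (0,0) -> (5,2): empty -> OK
  offset (0,1) -> (5,3): empty -> OK
  offset (1,0) -> (6,2): empty -> OK
  offset (2,0) -> (7,2): empty -> OK
All cells valid: yes

Answer: yes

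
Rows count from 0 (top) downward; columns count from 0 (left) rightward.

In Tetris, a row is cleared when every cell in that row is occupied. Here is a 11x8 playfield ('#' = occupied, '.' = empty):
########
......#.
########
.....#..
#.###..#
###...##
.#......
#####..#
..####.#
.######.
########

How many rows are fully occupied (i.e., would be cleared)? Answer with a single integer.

Answer: 3

Derivation:
Check each row:
  row 0: 0 empty cells -> FULL (clear)
  row 1: 7 empty cells -> not full
  row 2: 0 empty cells -> FULL (clear)
  row 3: 7 empty cells -> not full
  row 4: 3 empty cells -> not full
  row 5: 3 empty cells -> not full
  row 6: 7 empty cells -> not full
  row 7: 2 empty cells -> not full
  row 8: 3 empty cells -> not full
  row 9: 2 empty cells -> not full
  row 10: 0 empty cells -> FULL (clear)
Total rows cleared: 3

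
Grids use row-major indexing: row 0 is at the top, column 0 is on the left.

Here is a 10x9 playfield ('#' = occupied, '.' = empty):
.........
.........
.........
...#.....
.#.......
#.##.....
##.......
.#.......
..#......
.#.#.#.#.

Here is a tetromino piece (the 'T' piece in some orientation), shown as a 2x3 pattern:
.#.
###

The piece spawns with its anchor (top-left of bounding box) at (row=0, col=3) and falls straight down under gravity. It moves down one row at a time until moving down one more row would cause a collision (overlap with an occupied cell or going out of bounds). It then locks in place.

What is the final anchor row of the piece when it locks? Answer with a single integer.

Spawn at (row=0, col=3). Try each row:
  row 0: fits
  row 1: fits
  row 2: blocked -> lock at row 1

Answer: 1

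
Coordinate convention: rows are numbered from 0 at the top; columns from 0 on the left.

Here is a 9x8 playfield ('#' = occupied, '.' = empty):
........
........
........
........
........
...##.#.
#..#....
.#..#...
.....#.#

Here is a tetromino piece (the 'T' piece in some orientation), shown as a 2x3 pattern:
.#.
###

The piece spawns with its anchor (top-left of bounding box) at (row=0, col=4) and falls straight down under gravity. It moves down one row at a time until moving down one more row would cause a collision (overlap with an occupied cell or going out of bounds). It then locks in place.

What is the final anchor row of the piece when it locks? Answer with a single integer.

Answer: 3

Derivation:
Spawn at (row=0, col=4). Try each row:
  row 0: fits
  row 1: fits
  row 2: fits
  row 3: fits
  row 4: blocked -> lock at row 3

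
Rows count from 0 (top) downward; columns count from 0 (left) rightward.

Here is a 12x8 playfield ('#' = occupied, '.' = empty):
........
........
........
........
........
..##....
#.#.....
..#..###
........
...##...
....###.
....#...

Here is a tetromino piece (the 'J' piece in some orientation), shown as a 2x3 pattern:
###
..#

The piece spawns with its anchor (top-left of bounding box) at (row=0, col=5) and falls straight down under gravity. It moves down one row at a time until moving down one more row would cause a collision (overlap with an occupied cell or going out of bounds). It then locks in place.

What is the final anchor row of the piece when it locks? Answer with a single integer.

Spawn at (row=0, col=5). Try each row:
  row 0: fits
  row 1: fits
  row 2: fits
  row 3: fits
  row 4: fits
  row 5: fits
  row 6: blocked -> lock at row 5

Answer: 5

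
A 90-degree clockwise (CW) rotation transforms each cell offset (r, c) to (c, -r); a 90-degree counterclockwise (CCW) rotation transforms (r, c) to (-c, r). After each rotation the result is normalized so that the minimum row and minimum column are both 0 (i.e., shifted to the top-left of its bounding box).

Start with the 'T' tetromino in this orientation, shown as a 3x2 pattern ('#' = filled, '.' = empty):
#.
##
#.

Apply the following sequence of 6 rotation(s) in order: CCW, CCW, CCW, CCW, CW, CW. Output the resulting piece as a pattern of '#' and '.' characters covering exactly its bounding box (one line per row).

Answer: .#
##
.#

Derivation:
Start:
#.
##
#.
After rotation 1 (CCW):
.#.
###
After rotation 2 (CCW):
.#
##
.#
After rotation 3 (CCW):
###
.#.
After rotation 4 (CCW):
#.
##
#.
After rotation 5 (CW):
###
.#.
After rotation 6 (CW):
.#
##
.#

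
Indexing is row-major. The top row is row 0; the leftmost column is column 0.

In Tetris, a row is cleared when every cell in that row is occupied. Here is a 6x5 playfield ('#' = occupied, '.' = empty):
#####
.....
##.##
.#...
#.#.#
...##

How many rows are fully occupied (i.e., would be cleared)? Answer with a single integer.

Answer: 1

Derivation:
Check each row:
  row 0: 0 empty cells -> FULL (clear)
  row 1: 5 empty cells -> not full
  row 2: 1 empty cell -> not full
  row 3: 4 empty cells -> not full
  row 4: 2 empty cells -> not full
  row 5: 3 empty cells -> not full
Total rows cleared: 1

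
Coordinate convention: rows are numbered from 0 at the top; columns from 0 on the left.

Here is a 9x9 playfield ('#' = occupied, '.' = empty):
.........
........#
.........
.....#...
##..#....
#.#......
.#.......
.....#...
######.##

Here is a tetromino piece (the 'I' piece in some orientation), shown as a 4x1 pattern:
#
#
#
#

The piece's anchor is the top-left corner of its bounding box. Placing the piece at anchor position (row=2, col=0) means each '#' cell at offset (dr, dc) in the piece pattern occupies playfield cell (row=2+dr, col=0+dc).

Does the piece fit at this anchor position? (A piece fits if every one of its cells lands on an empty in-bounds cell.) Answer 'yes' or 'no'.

Answer: no

Derivation:
Check each piece cell at anchor (2, 0):
  offset (0,0) -> (2,0): empty -> OK
  offset (1,0) -> (3,0): empty -> OK
  offset (2,0) -> (4,0): occupied ('#') -> FAIL
  offset (3,0) -> (5,0): occupied ('#') -> FAIL
All cells valid: no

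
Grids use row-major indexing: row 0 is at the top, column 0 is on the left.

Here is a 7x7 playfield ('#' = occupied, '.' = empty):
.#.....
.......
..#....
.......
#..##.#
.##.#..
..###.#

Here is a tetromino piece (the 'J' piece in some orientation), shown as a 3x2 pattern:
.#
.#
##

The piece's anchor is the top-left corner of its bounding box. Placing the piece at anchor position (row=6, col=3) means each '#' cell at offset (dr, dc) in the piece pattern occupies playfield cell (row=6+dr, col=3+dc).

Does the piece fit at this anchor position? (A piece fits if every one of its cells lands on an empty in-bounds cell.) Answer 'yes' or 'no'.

Check each piece cell at anchor (6, 3):
  offset (0,1) -> (6,4): occupied ('#') -> FAIL
  offset (1,1) -> (7,4): out of bounds -> FAIL
  offset (2,0) -> (8,3): out of bounds -> FAIL
  offset (2,1) -> (8,4): out of bounds -> FAIL
All cells valid: no

Answer: no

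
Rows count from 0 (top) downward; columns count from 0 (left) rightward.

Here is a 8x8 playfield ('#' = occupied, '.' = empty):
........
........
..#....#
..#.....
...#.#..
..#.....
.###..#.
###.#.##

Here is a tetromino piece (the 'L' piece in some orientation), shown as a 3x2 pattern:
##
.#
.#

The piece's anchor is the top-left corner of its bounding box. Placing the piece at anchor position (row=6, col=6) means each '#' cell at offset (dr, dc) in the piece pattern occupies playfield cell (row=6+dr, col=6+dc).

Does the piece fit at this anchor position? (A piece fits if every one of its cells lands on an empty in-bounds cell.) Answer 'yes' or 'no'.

Answer: no

Derivation:
Check each piece cell at anchor (6, 6):
  offset (0,0) -> (6,6): occupied ('#') -> FAIL
  offset (0,1) -> (6,7): empty -> OK
  offset (1,1) -> (7,7): occupied ('#') -> FAIL
  offset (2,1) -> (8,7): out of bounds -> FAIL
All cells valid: no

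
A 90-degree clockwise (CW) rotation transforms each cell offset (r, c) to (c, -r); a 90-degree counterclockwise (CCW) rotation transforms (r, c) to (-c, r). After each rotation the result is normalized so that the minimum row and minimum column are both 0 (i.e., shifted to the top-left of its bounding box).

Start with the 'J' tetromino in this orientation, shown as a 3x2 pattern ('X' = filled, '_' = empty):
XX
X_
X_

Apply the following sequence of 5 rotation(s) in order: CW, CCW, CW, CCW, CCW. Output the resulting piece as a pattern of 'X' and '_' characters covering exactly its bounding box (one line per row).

Start:
XX
X_
X_
After rotation 1 (CW):
XXX
__X
After rotation 2 (CCW):
XX
X_
X_
After rotation 3 (CW):
XXX
__X
After rotation 4 (CCW):
XX
X_
X_
After rotation 5 (CCW):
X__
XXX

Answer: X__
XXX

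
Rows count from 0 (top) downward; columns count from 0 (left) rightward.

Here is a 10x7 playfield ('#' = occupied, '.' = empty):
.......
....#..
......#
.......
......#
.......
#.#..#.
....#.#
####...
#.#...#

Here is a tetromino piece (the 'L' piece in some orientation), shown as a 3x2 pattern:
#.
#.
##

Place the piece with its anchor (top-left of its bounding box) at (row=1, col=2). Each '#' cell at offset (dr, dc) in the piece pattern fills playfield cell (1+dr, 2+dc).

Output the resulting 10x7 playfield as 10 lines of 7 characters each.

Answer: .......
..#.#..
..#...#
..##...
......#
.......
#.#..#.
....#.#
####...
#.#...#

Derivation:
Fill (1+0,2+0) = (1,2)
Fill (1+1,2+0) = (2,2)
Fill (1+2,2+0) = (3,2)
Fill (1+2,2+1) = (3,3)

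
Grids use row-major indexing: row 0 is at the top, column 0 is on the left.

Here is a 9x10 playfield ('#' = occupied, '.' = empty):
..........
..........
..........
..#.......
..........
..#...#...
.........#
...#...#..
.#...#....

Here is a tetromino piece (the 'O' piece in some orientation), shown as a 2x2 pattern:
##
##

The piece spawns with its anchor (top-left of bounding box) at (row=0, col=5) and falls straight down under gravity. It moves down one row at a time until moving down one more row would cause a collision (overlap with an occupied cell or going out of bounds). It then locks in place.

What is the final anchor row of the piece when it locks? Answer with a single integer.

Spawn at (row=0, col=5). Try each row:
  row 0: fits
  row 1: fits
  row 2: fits
  row 3: fits
  row 4: blocked -> lock at row 3

Answer: 3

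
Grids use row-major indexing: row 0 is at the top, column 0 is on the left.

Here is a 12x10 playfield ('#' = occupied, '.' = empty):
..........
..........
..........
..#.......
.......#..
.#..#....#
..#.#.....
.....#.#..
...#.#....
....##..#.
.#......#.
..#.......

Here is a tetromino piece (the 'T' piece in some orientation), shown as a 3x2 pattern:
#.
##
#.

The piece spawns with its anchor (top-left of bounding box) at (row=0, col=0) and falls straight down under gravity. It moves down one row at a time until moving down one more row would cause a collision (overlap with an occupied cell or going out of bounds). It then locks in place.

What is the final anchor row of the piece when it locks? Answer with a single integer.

Spawn at (row=0, col=0). Try each row:
  row 0: fits
  row 1: fits
  row 2: fits
  row 3: fits
  row 4: blocked -> lock at row 3

Answer: 3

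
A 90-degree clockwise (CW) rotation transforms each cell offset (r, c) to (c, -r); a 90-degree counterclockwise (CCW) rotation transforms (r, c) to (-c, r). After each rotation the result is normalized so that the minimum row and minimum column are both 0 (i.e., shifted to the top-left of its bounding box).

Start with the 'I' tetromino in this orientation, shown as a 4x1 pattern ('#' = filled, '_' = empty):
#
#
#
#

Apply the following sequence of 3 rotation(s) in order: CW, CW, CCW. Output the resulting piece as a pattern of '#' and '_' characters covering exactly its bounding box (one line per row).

Answer: ####

Derivation:
Start:
#
#
#
#
After rotation 1 (CW):
####
After rotation 2 (CW):
#
#
#
#
After rotation 3 (CCW):
####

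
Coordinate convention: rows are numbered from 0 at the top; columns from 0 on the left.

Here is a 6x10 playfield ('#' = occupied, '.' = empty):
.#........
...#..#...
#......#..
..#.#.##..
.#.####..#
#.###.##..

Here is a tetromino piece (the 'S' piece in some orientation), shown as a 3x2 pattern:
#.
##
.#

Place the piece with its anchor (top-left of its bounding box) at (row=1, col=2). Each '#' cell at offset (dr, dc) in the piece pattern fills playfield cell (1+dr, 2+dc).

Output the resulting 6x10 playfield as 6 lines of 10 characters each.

Answer: .#........
..##..#...
#.##...#..
..###.##..
.#.####..#
#.###.##..

Derivation:
Fill (1+0,2+0) = (1,2)
Fill (1+1,2+0) = (2,2)
Fill (1+1,2+1) = (2,3)
Fill (1+2,2+1) = (3,3)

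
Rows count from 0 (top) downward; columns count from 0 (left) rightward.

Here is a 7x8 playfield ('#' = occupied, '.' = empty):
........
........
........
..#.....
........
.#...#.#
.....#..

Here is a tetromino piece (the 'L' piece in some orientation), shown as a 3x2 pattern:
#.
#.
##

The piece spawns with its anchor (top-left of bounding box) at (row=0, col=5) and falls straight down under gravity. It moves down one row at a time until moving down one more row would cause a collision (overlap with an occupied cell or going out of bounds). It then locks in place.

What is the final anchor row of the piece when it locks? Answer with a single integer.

Spawn at (row=0, col=5). Try each row:
  row 0: fits
  row 1: fits
  row 2: fits
  row 3: blocked -> lock at row 2

Answer: 2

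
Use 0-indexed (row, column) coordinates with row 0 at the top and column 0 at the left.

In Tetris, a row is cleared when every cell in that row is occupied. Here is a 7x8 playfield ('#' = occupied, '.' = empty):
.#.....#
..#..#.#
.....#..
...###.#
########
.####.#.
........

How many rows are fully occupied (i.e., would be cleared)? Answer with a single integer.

Check each row:
  row 0: 6 empty cells -> not full
  row 1: 5 empty cells -> not full
  row 2: 7 empty cells -> not full
  row 3: 4 empty cells -> not full
  row 4: 0 empty cells -> FULL (clear)
  row 5: 3 empty cells -> not full
  row 6: 8 empty cells -> not full
Total rows cleared: 1

Answer: 1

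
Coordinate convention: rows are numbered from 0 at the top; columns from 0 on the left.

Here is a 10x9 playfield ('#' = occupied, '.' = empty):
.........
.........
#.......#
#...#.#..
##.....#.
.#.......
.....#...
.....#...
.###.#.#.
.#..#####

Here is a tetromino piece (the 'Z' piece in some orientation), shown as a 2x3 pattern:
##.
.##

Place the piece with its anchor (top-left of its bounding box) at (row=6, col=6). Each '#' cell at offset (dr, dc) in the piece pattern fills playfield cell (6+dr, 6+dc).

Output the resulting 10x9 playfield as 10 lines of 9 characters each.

Answer: .........
.........
#.......#
#...#.#..
##.....#.
.#.......
.....###.
.....#.##
.###.#.#.
.#..#####

Derivation:
Fill (6+0,6+0) = (6,6)
Fill (6+0,6+1) = (6,7)
Fill (6+1,6+1) = (7,7)
Fill (6+1,6+2) = (7,8)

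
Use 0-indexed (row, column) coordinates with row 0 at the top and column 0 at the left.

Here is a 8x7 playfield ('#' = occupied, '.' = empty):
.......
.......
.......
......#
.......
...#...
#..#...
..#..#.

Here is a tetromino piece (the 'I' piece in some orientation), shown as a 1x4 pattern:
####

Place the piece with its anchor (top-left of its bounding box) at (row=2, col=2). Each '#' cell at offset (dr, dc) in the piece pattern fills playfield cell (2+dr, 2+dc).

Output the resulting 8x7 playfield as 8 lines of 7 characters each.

Fill (2+0,2+0) = (2,2)
Fill (2+0,2+1) = (2,3)
Fill (2+0,2+2) = (2,4)
Fill (2+0,2+3) = (2,5)

Answer: .......
.......
..####.
......#
.......
...#...
#..#...
..#..#.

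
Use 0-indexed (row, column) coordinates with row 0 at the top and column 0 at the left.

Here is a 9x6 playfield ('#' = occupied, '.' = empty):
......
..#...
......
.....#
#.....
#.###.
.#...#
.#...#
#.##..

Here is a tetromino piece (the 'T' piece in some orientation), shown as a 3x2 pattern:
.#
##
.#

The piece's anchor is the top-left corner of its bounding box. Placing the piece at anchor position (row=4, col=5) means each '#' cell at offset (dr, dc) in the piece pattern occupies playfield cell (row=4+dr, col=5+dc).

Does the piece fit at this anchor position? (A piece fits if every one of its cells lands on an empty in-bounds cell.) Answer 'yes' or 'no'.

Check each piece cell at anchor (4, 5):
  offset (0,1) -> (4,6): out of bounds -> FAIL
  offset (1,0) -> (5,5): empty -> OK
  offset (1,1) -> (5,6): out of bounds -> FAIL
  offset (2,1) -> (6,6): out of bounds -> FAIL
All cells valid: no

Answer: no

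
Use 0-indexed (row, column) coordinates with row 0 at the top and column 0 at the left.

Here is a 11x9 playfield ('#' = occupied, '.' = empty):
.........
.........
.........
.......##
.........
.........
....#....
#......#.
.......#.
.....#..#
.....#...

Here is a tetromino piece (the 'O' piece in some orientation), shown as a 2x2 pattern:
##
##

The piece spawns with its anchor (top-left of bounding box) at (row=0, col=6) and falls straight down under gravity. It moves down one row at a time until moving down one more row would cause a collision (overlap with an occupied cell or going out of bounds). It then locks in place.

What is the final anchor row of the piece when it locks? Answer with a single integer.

Spawn at (row=0, col=6). Try each row:
  row 0: fits
  row 1: fits
  row 2: blocked -> lock at row 1

Answer: 1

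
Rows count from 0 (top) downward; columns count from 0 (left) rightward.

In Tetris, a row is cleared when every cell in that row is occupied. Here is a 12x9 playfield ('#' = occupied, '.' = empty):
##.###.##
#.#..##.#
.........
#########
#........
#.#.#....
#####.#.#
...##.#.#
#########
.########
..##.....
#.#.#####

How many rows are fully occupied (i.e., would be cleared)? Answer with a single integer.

Check each row:
  row 0: 2 empty cells -> not full
  row 1: 4 empty cells -> not full
  row 2: 9 empty cells -> not full
  row 3: 0 empty cells -> FULL (clear)
  row 4: 8 empty cells -> not full
  row 5: 6 empty cells -> not full
  row 6: 2 empty cells -> not full
  row 7: 5 empty cells -> not full
  row 8: 0 empty cells -> FULL (clear)
  row 9: 1 empty cell -> not full
  row 10: 7 empty cells -> not full
  row 11: 2 empty cells -> not full
Total rows cleared: 2

Answer: 2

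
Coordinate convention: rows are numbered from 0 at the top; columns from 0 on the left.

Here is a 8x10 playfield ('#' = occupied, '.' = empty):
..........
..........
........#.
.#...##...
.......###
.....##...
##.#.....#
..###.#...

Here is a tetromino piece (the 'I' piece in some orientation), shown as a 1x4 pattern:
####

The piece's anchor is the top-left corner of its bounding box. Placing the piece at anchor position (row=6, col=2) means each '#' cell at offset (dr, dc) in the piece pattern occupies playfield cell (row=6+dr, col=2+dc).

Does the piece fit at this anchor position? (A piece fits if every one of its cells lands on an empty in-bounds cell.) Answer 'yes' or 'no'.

Answer: no

Derivation:
Check each piece cell at anchor (6, 2):
  offset (0,0) -> (6,2): empty -> OK
  offset (0,1) -> (6,3): occupied ('#') -> FAIL
  offset (0,2) -> (6,4): empty -> OK
  offset (0,3) -> (6,5): empty -> OK
All cells valid: no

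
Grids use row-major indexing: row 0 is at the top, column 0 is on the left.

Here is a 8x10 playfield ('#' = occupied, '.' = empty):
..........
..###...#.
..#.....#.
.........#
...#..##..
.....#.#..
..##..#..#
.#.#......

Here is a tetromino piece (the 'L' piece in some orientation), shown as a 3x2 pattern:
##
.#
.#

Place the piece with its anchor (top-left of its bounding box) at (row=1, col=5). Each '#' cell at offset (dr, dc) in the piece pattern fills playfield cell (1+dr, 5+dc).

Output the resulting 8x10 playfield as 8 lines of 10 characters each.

Fill (1+0,5+0) = (1,5)
Fill (1+0,5+1) = (1,6)
Fill (1+1,5+1) = (2,6)
Fill (1+2,5+1) = (3,6)

Answer: ..........
..#####.#.
..#...#.#.
......#..#
...#..##..
.....#.#..
..##..#..#
.#.#......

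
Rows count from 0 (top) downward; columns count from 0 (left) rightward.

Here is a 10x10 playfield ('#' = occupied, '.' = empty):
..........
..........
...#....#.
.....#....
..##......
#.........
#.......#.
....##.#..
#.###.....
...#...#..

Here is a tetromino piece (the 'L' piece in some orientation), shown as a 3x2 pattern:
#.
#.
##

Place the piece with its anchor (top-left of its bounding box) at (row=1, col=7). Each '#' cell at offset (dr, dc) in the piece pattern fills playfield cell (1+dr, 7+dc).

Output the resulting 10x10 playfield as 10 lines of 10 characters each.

Answer: ..........
.......#..
...#...##.
.....#.##.
..##......
#.........
#.......#.
....##.#..
#.###.....
...#...#..

Derivation:
Fill (1+0,7+0) = (1,7)
Fill (1+1,7+0) = (2,7)
Fill (1+2,7+0) = (3,7)
Fill (1+2,7+1) = (3,8)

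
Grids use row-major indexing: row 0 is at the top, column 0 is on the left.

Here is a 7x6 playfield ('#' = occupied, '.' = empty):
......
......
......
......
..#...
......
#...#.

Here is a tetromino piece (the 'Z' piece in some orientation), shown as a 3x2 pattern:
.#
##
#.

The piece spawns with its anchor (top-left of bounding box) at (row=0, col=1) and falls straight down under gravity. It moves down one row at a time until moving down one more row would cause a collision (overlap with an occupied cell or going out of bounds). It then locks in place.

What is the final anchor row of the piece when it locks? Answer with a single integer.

Answer: 2

Derivation:
Spawn at (row=0, col=1). Try each row:
  row 0: fits
  row 1: fits
  row 2: fits
  row 3: blocked -> lock at row 2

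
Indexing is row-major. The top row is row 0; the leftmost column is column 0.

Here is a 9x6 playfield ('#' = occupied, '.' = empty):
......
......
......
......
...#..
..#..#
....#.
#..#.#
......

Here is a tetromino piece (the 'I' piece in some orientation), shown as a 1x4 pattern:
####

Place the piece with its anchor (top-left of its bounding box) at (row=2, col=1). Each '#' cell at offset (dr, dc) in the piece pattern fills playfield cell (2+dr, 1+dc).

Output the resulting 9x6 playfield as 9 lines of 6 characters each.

Answer: ......
......
.####.
......
...#..
..#..#
....#.
#..#.#
......

Derivation:
Fill (2+0,1+0) = (2,1)
Fill (2+0,1+1) = (2,2)
Fill (2+0,1+2) = (2,3)
Fill (2+0,1+3) = (2,4)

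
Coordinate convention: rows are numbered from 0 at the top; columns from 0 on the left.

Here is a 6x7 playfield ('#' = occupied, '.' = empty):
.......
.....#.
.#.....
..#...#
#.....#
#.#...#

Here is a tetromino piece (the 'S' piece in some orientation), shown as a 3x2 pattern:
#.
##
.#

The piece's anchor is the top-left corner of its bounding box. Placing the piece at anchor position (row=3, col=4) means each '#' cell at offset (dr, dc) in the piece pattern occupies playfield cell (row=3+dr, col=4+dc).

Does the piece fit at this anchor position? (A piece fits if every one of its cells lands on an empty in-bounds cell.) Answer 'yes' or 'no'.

Check each piece cell at anchor (3, 4):
  offset (0,0) -> (3,4): empty -> OK
  offset (1,0) -> (4,4): empty -> OK
  offset (1,1) -> (4,5): empty -> OK
  offset (2,1) -> (5,5): empty -> OK
All cells valid: yes

Answer: yes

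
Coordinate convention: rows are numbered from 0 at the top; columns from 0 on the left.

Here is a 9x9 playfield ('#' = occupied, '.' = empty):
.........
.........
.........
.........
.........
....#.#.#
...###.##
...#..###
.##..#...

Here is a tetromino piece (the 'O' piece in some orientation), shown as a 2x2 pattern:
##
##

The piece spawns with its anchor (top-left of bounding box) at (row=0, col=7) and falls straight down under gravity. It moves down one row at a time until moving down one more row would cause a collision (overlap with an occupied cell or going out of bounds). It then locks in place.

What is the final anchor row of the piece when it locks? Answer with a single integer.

Spawn at (row=0, col=7). Try each row:
  row 0: fits
  row 1: fits
  row 2: fits
  row 3: fits
  row 4: blocked -> lock at row 3

Answer: 3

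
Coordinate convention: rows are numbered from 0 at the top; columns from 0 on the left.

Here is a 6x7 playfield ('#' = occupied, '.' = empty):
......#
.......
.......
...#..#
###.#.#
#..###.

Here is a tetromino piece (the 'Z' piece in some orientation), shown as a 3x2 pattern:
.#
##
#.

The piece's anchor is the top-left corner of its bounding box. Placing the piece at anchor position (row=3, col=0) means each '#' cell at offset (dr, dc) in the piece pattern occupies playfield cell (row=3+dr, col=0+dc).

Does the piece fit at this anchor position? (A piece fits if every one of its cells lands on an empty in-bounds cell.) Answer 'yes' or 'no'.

Answer: no

Derivation:
Check each piece cell at anchor (3, 0):
  offset (0,1) -> (3,1): empty -> OK
  offset (1,0) -> (4,0): occupied ('#') -> FAIL
  offset (1,1) -> (4,1): occupied ('#') -> FAIL
  offset (2,0) -> (5,0): occupied ('#') -> FAIL
All cells valid: no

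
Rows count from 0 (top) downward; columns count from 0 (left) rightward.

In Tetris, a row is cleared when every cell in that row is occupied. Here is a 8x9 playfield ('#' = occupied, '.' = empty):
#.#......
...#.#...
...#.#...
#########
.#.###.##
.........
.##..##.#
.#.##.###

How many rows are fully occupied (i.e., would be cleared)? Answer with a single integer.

Answer: 1

Derivation:
Check each row:
  row 0: 7 empty cells -> not full
  row 1: 7 empty cells -> not full
  row 2: 7 empty cells -> not full
  row 3: 0 empty cells -> FULL (clear)
  row 4: 3 empty cells -> not full
  row 5: 9 empty cells -> not full
  row 6: 4 empty cells -> not full
  row 7: 3 empty cells -> not full
Total rows cleared: 1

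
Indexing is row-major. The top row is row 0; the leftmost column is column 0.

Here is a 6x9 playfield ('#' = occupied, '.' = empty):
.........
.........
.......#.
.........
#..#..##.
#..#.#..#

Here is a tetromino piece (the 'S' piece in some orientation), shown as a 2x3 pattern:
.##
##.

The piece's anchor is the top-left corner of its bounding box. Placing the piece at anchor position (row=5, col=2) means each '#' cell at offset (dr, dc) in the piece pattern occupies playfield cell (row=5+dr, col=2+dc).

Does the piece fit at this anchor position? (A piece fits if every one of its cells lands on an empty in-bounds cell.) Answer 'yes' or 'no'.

Check each piece cell at anchor (5, 2):
  offset (0,1) -> (5,3): occupied ('#') -> FAIL
  offset (0,2) -> (5,4): empty -> OK
  offset (1,0) -> (6,2): out of bounds -> FAIL
  offset (1,1) -> (6,3): out of bounds -> FAIL
All cells valid: no

Answer: no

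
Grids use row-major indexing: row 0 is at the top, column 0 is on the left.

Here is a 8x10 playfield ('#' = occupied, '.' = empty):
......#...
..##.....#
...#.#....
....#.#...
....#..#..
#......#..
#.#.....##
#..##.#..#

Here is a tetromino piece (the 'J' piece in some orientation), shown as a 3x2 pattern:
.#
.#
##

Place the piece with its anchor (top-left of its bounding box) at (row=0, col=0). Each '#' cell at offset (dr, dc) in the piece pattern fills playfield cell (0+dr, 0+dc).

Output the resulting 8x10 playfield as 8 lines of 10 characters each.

Answer: .#....#...
.###.....#
##.#.#....
....#.#...
....#..#..
#......#..
#.#.....##
#..##.#..#

Derivation:
Fill (0+0,0+1) = (0,1)
Fill (0+1,0+1) = (1,1)
Fill (0+2,0+0) = (2,0)
Fill (0+2,0+1) = (2,1)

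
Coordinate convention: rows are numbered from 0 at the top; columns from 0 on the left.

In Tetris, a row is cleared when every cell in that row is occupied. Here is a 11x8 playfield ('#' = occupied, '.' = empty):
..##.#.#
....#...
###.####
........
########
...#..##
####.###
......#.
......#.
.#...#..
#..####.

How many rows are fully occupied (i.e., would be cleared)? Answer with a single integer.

Check each row:
  row 0: 4 empty cells -> not full
  row 1: 7 empty cells -> not full
  row 2: 1 empty cell -> not full
  row 3: 8 empty cells -> not full
  row 4: 0 empty cells -> FULL (clear)
  row 5: 5 empty cells -> not full
  row 6: 1 empty cell -> not full
  row 7: 7 empty cells -> not full
  row 8: 7 empty cells -> not full
  row 9: 6 empty cells -> not full
  row 10: 3 empty cells -> not full
Total rows cleared: 1

Answer: 1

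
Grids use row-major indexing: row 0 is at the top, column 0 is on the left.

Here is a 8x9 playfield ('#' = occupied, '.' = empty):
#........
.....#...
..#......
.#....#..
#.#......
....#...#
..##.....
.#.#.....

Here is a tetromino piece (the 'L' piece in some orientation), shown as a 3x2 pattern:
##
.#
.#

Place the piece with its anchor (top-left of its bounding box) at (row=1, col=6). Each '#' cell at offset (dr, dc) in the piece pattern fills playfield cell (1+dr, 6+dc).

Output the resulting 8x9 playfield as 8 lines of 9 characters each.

Answer: #........
.....###.
..#....#.
.#....##.
#.#......
....#...#
..##.....
.#.#.....

Derivation:
Fill (1+0,6+0) = (1,6)
Fill (1+0,6+1) = (1,7)
Fill (1+1,6+1) = (2,7)
Fill (1+2,6+1) = (3,7)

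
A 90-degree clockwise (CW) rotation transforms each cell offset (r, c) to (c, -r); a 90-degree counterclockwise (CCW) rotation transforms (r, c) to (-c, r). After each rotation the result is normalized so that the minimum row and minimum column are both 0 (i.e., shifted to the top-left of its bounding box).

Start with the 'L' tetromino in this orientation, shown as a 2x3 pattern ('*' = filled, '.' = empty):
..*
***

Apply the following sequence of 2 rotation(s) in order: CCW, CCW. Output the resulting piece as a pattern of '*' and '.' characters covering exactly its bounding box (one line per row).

Answer: ***
*..

Derivation:
Start:
..*
***
After rotation 1 (CCW):
**
.*
.*
After rotation 2 (CCW):
***
*..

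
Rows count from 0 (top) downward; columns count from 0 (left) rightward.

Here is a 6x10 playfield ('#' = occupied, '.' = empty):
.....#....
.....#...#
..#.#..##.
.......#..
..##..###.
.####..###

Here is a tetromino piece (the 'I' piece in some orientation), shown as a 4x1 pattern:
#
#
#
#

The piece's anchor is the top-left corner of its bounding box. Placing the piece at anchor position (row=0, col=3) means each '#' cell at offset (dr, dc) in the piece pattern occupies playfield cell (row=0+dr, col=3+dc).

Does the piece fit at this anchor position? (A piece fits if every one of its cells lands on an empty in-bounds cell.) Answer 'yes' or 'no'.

Check each piece cell at anchor (0, 3):
  offset (0,0) -> (0,3): empty -> OK
  offset (1,0) -> (1,3): empty -> OK
  offset (2,0) -> (2,3): empty -> OK
  offset (3,0) -> (3,3): empty -> OK
All cells valid: yes

Answer: yes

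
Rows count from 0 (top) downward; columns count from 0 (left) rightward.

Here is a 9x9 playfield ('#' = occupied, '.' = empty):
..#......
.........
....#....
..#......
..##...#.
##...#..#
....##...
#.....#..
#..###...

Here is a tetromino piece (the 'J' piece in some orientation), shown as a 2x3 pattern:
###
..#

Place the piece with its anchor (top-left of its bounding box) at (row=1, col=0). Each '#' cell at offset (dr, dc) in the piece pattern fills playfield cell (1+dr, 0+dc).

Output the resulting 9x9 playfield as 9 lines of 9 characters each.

Answer: ..#......
###......
..#.#....
..#......
..##...#.
##...#..#
....##...
#.....#..
#..###...

Derivation:
Fill (1+0,0+0) = (1,0)
Fill (1+0,0+1) = (1,1)
Fill (1+0,0+2) = (1,2)
Fill (1+1,0+2) = (2,2)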